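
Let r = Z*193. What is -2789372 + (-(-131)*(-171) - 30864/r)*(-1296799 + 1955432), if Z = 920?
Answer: -327530320821089/22195 ≈ -1.4757e+10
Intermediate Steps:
r = 177560 (r = 920*193 = 177560)
-2789372 + (-(-131)*(-171) - 30864/r)*(-1296799 + 1955432) = -2789372 + (-(-131)*(-171) - 30864/177560)*(-1296799 + 1955432) = -2789372 + (-131*171 - 30864*1/177560)*658633 = -2789372 + (-22401 - 3858/22195)*658633 = -2789372 - 497194053/22195*658633 = -2789372 - 327468410709549/22195 = -327530320821089/22195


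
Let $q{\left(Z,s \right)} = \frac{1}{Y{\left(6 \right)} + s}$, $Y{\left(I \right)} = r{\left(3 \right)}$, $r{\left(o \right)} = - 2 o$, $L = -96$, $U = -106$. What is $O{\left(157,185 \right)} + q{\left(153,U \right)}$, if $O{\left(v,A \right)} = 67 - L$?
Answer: $\frac{18255}{112} \approx 162.99$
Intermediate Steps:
$O{\left(v,A \right)} = 163$ ($O{\left(v,A \right)} = 67 - -96 = 67 + 96 = 163$)
$Y{\left(I \right)} = -6$ ($Y{\left(I \right)} = \left(-2\right) 3 = -6$)
$q{\left(Z,s \right)} = \frac{1}{-6 + s}$
$O{\left(157,185 \right)} + q{\left(153,U \right)} = 163 + \frac{1}{-6 - 106} = 163 + \frac{1}{-112} = 163 - \frac{1}{112} = \frac{18255}{112}$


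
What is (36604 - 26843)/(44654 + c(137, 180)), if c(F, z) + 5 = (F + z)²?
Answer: 9761/145138 ≈ 0.067253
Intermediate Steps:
c(F, z) = -5 + (F + z)²
(36604 - 26843)/(44654 + c(137, 180)) = (36604 - 26843)/(44654 + (-5 + (137 + 180)²)) = 9761/(44654 + (-5 + 317²)) = 9761/(44654 + (-5 + 100489)) = 9761/(44654 + 100484) = 9761/145138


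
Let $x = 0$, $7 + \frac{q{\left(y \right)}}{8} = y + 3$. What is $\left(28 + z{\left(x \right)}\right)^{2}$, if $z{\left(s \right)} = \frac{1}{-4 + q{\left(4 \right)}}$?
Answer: $\frac{12321}{16} \approx 770.06$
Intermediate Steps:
$q{\left(y \right)} = -32 + 8 y$ ($q{\left(y \right)} = -56 + 8 \left(y + 3\right) = -56 + 8 \left(3 + y\right) = -56 + \left(24 + 8 y\right) = -32 + 8 y$)
$z{\left(s \right)} = - \frac{1}{4}$ ($z{\left(s \right)} = \frac{1}{-4 + \left(-32 + 8 \cdot 4\right)} = \frac{1}{-4 + \left(-32 + 32\right)} = \frac{1}{-4 + 0} = \frac{1}{-4} = - \frac{1}{4}$)
$\left(28 + z{\left(x \right)}\right)^{2} = \left(28 - \frac{1}{4}\right)^{2} = \left(\frac{111}{4}\right)^{2} = \frac{12321}{16}$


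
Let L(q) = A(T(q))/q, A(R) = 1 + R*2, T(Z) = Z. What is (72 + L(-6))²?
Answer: 196249/36 ≈ 5451.4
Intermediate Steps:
A(R) = 1 + 2*R
L(q) = (1 + 2*q)/q
(72 + L(-6))² = (72 + (2 + 1/(-6)))² = (72 + (2 - ⅙))² = (72 + 11/6)² = (443/6)² = 196249/36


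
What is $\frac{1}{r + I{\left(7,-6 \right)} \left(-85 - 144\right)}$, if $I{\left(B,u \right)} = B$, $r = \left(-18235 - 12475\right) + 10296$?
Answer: $- \frac{1}{22017} \approx -4.5419 \cdot 10^{-5}$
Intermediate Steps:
$r = -20414$ ($r = -30710 + 10296 = -20414$)
$\frac{1}{r + I{\left(7,-6 \right)} \left(-85 - 144\right)} = \frac{1}{-20414 + 7 \left(-85 - 144\right)} = \frac{1}{-20414 + 7 \left(-229\right)} = \frac{1}{-20414 - 1603} = \frac{1}{-22017} = - \frac{1}{22017}$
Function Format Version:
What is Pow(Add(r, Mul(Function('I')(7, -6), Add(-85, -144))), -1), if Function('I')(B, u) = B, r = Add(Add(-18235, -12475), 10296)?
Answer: Rational(-1, 22017) ≈ -4.5419e-5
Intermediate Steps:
r = -20414 (r = Add(-30710, 10296) = -20414)
Pow(Add(r, Mul(Function('I')(7, -6), Add(-85, -144))), -1) = Pow(Add(-20414, Mul(7, Add(-85, -144))), -1) = Pow(Add(-20414, Mul(7, -229)), -1) = Pow(Add(-20414, -1603), -1) = Pow(-22017, -1) = Rational(-1, 22017)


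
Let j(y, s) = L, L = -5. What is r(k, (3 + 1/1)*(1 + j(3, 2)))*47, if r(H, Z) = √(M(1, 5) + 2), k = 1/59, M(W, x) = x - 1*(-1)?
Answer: 94*√2 ≈ 132.94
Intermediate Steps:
M(W, x) = 1 + x (M(W, x) = x + 1 = 1 + x)
j(y, s) = -5
k = 1/59 ≈ 0.016949
r(H, Z) = 2*√2 (r(H, Z) = √((1 + 5) + 2) = √(6 + 2) = √8 = 2*√2)
r(k, (3 + 1/1)*(1 + j(3, 2)))*47 = (2*√2)*47 = 94*√2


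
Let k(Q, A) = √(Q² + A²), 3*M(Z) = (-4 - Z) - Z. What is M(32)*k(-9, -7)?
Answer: -68*√130/3 ≈ -258.44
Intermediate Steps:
M(Z) = -4/3 - 2*Z/3 (M(Z) = ((-4 - Z) - Z)/3 = (-4 - 2*Z)/3 = -4/3 - 2*Z/3)
k(Q, A) = √(A² + Q²)
M(32)*k(-9, -7) = (-4/3 - ⅔*32)*√((-7)² + (-9)²) = (-4/3 - 64/3)*√(49 + 81) = -68*√130/3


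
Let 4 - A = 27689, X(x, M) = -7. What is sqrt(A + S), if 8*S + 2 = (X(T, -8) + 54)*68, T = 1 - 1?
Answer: 3*I*sqrt(12127)/2 ≈ 165.18*I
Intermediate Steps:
T = 0
A = -27685 (A = 4 - 1*27689 = 4 - 27689 = -27685)
S = 1597/4 (S = -1/4 + ((-7 + 54)*68)/8 = -1/4 + (47*68)/8 = -1/4 + (1/8)*3196 = -1/4 + 799/2 = 1597/4 ≈ 399.25)
sqrt(A + S) = sqrt(-27685 + 1597/4) = sqrt(-109143/4) = 3*I*sqrt(12127)/2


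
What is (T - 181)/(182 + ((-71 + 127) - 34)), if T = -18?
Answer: -199/204 ≈ -0.97549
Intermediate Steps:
(T - 181)/(182 + ((-71 + 127) - 34)) = (-18 - 181)/(182 + ((-71 + 127) - 34)) = -199/(182 + (56 - 34)) = -199/(182 + 22) = -199/204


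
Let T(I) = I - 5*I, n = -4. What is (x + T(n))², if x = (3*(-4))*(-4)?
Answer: 4096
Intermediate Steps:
x = 48 (x = -12*(-4) = 48)
T(I) = -4*I
(x + T(n))² = (48 - 4*(-4))² = (48 + 16)² = 64² = 4096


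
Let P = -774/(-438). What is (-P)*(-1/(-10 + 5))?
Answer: -129/365 ≈ -0.35342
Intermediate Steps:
P = 129/73 (P = -774*(-1/438) = 129/73 ≈ 1.7671)
(-P)*(-1/(-10 + 5)) = (-1*129/73)*(-1/(-10 + 5)) = -(-129)/(73*(-5)) = -(-129)*(-1)/(73*5) = -129/73*⅕ = -129/365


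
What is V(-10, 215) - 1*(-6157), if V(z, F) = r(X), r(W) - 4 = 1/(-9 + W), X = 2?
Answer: 43126/7 ≈ 6160.9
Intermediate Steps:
r(W) = 4 + 1/(-9 + W)
V(z, F) = 27/7 (V(z, F) = (-35 + 4*2)/(-9 + 2) = (-35 + 8)/(-7) = -1/7*(-27) = 27/7)
V(-10, 215) - 1*(-6157) = 27/7 - 1*(-6157) = 27/7 + 6157 = 43126/7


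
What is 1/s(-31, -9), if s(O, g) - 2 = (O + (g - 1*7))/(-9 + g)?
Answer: 18/83 ≈ 0.21687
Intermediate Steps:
s(O, g) = 2 + (-7 + O + g)/(-9 + g) (s(O, g) = 2 + (O + (g - 1*7))/(-9 + g) = 2 + (O + (g - 7))/(-9 + g) = 2 + (O + (-7 + g))/(-9 + g) = 2 + (-7 + O + g)/(-9 + g))
1/s(-31, -9) = 1/((-25 - 31 + 3*(-9))/(-9 - 9)) = 1/((-25 - 31 - 27)/(-18)) = 1/(-1/18*(-83)) = 1/(83/18) = 18/83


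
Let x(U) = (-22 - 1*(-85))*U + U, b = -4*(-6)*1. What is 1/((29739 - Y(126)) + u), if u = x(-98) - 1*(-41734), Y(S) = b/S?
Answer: 21/1369217 ≈ 1.5337e-5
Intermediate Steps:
b = 24 (b = 24*1 = 24)
x(U) = 64*U (x(U) = (-22 + 85)*U + U = 63*U + U = 64*U)
Y(S) = 24/S
u = 35462 (u = 64*(-98) - 1*(-41734) = -6272 + 41734 = 35462)
1/((29739 - Y(126)) + u) = 1/((29739 - 24/126) + 35462) = 1/((29739 - 1*4/21) + 35462) = 1/((29739 - 4/21) + 35462) = 1/(624515/21 + 35462) = 1/(1369217/21) = 21/1369217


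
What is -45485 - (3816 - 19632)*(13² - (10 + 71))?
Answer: 1346323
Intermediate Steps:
-45485 - (3816 - 19632)*(13² - (10 + 71)) = -45485 - (-15816)*(169 - 1*81) = -45485 - (-15816)*(169 - 81) = -45485 - (-15816)*88 = -45485 - 1*(-1391808) = -45485 + 1391808 = 1346323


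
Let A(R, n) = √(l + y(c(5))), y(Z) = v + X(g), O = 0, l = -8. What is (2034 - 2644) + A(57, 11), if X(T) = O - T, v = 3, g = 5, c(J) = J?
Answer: -610 + I*√10 ≈ -610.0 + 3.1623*I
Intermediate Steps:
X(T) = -T (X(T) = 0 - T = -T)
y(Z) = -2 (y(Z) = 3 - 1*5 = 3 - 5 = -2)
A(R, n) = I*√10 (A(R, n) = √(-8 - 2) = √(-10) = I*√10)
(2034 - 2644) + A(57, 11) = (2034 - 2644) + I*√10 = -610 + I*√10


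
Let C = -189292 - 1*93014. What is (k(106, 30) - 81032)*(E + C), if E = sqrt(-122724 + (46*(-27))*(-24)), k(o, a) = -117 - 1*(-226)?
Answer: 22845048438 - 485538*I*sqrt(2581) ≈ 2.2845e+10 - 2.4667e+7*I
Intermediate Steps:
k(o, a) = 109 (k(o, a) = -117 + 226 = 109)
C = -282306 (C = -189292 - 93014 = -282306)
E = 6*I*sqrt(2581) (E = sqrt(-122724 - 1242*(-24)) = sqrt(-122724 + 29808) = sqrt(-92916) = 6*I*sqrt(2581) ≈ 304.82*I)
(k(106, 30) - 81032)*(E + C) = (109 - 81032)*(6*I*sqrt(2581) - 282306) = -80923*(-282306 + 6*I*sqrt(2581)) = 22845048438 - 485538*I*sqrt(2581)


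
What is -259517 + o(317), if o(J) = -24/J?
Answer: -82266913/317 ≈ -2.5952e+5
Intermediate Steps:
-259517 + o(317) = -259517 - 24/317 = -82266913/317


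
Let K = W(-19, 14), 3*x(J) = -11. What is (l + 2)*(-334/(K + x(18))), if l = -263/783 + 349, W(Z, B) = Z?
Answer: 22926595/4437 ≈ 5167.1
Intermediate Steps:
x(J) = -11/3 (x(J) = (1/3)*(-11) = -11/3)
K = -19
l = 273004/783 (l = -263*1/783 + 349 = -263/783 + 349 = 273004/783 ≈ 348.66)
(l + 2)*(-334/(K + x(18))) = (273004/783 + 2)*(-334/(-19 - 11/3)) = 274570*(-334/(-68/3))/783 = 274570*(-334*(-3/68))/783 = (274570/783)*(501/34) = 22926595/4437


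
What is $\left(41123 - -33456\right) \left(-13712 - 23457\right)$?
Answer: $-2772026851$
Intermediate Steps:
$\left(41123 - -33456\right) \left(-13712 - 23457\right) = \left(41123 + 33456\right) \left(-37169\right) = 74579 \left(-37169\right) = -2772026851$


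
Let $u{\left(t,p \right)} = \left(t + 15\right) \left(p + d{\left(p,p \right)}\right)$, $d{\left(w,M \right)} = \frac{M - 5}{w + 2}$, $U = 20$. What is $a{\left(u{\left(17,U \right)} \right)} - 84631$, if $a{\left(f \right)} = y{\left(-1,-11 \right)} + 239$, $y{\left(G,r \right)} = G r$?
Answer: $-84381$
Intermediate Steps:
$d{\left(w,M \right)} = \frac{-5 + M}{2 + w}$
$u{\left(t,p \right)} = \left(15 + t\right) \left(p + \frac{-5 + p}{2 + p}\right)$ ($u{\left(t,p \right)} = \left(t + 15\right) \left(p + \frac{-5 + p}{2 + p}\right) = \left(15 + t\right) \left(p + \frac{-5 + p}{2 + p}\right)$)
$a{\left(f \right)} = 250$ ($a{\left(f \right)} = \left(-1\right) \left(-11\right) + 239 = 11 + 239 = 250$)
$a{\left(u{\left(17,U \right)} \right)} - 84631 = 250 - 84631 = -84381$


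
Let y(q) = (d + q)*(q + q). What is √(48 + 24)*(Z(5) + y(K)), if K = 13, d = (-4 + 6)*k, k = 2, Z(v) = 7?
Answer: 2694*√2 ≈ 3809.9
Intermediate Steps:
d = 4 (d = (-4 + 6)*2 = 2*2 = 4)
y(q) = 2*q*(4 + q) (y(q) = (4 + q)*(q + q) = (4 + q)*(2*q) = 2*q*(4 + q))
√(48 + 24)*(Z(5) + y(K)) = √(48 + 24)*(7 + 2*13*(4 + 13)) = √72*(7 + 2*13*17) = (6*√2)*(7 + 442) = (6*√2)*449 = 2694*√2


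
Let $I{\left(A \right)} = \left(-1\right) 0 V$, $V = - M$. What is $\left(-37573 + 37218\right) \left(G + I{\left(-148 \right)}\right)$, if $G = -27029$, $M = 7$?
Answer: $9595295$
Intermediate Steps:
$V = -7$ ($V = \left(-1\right) 7 = -7$)
$I{\left(A \right)} = 0$ ($I{\left(A \right)} = \left(-1\right) 0 \left(-7\right) = 0 \left(-7\right) = 0$)
$\left(-37573 + 37218\right) \left(G + I{\left(-148 \right)}\right) = \left(-37573 + 37218\right) \left(-27029 + 0\right) = \left(-355\right) \left(-27029\right) = 9595295$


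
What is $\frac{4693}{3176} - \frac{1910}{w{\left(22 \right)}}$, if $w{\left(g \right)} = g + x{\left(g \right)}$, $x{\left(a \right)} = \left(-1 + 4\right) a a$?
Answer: $\frac{425661}{2340712} \approx 0.18185$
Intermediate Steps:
$x{\left(a \right)} = 3 a^{2}$ ($x{\left(a \right)} = 3 a a = 3 a^{2}$)
$w{\left(g \right)} = g + 3 g^{2}$
$\frac{4693}{3176} - \frac{1910}{w{\left(22 \right)}} = \frac{4693}{3176} - \frac{1910}{22 \left(1 + 3 \cdot 22\right)} = 4693 \cdot \frac{1}{3176} - \frac{1910}{22 \left(1 + 66\right)} = \frac{4693}{3176} - \frac{1910}{22 \cdot 67} = \frac{4693}{3176} - \frac{1910}{1474} = \frac{4693}{3176} - \frac{955}{737} = \frac{425661}{2340712}$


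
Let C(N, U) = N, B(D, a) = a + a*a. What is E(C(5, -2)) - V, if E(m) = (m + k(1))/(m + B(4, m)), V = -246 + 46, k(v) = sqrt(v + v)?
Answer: 1401/7 + sqrt(2)/35 ≈ 200.18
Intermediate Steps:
k(v) = sqrt(2)*sqrt(v) (k(v) = sqrt(2*v) = sqrt(2)*sqrt(v))
B(D, a) = a + a**2
V = -200
E(m) = (m + sqrt(2))/(m + m*(1 + m)) (E(m) = (m + sqrt(2)*sqrt(1))/(m + m*(1 + m)) = (m + sqrt(2)*1)/(m + m*(1 + m)) = (m + sqrt(2))/(m + m*(1 + m)))
E(C(5, -2)) - V = (5 + sqrt(2))/(5*(2 + 5)) - 1*(-200) = (1/5)*(5 + sqrt(2))/7 + 200 = (1/5)*(1/7)*(5 + sqrt(2)) + 200 = (1/7 + sqrt(2)/35) + 200 = 1401/7 + sqrt(2)/35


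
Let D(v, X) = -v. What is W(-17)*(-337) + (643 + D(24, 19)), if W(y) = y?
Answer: 6348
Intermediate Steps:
W(-17)*(-337) + (643 + D(24, 19)) = -17*(-337) + (643 - 1*24) = 5729 + (643 - 24) = 5729 + 619 = 6348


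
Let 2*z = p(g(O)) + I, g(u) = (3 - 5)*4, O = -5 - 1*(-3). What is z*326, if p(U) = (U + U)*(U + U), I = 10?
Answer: 43358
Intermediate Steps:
O = -2 (O = -5 + 3 = -2)
g(u) = -8 (g(u) = -2*4 = -8)
p(U) = 4*U² (p(U) = (2*U)*(2*U) = 4*U²)
z = 133 (z = (4*(-8)² + 10)/2 = (4*64 + 10)/2 = (256 + 10)/2 = (½)*266 = 133)
z*326 = 133*326 = 43358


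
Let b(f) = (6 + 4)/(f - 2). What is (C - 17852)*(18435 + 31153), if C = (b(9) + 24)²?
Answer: -853180768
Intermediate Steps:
b(f) = 10/(-2 + f)
C = 31684/49 (C = (10/(-2 + 9) + 24)² = (10/7 + 24)² = (178/7)² = 31684/49 ≈ 646.61)
(C - 17852)*(18435 + 31153) = (31684/49 - 17852)*(18435 + 31153) = -843064/49*49588 = -853180768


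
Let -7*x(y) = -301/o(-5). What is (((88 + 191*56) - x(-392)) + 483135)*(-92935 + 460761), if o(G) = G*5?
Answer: 4541922068868/25 ≈ 1.8168e+11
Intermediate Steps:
o(G) = 5*G
x(y) = -43/25 (x(y) = -(-43)/(5*(-5)) = -(-43)/(-25) = -(-43)*(-1)/25 = -⅐*301/25 = -43/25)
(((88 + 191*56) - x(-392)) + 483135)*(-92935 + 460761) = (((88 + 191*56) - 1*(-43/25)) + 483135)*(-92935 + 460761) = (((88 + 10696) + 43/25) + 483135)*367826 = ((10784 + 43/25) + 483135)*367826 = (269643/25 + 483135)*367826 = (12348018/25)*367826 = 4541922068868/25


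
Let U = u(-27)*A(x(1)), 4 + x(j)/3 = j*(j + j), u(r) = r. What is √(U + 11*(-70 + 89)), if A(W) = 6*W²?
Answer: I*√5623 ≈ 74.987*I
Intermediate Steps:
x(j) = -12 + 6*j² (x(j) = -12 + 3*(j*(j + j)) = -12 + 3*(j*(2*j)) = -12 + 3*(2*j²) = -12 + 6*j²)
U = -5832 (U = -162*(-12 + 6*1²)² = -162*(-12 + 6*1)² = -162*(-12 + 6)² = -162*(-6)² = -162*36 = -27*216 = -5832)
√(U + 11*(-70 + 89)) = √(-5832 + 11*(-70 + 89)) = √(-5832 + 11*19) = √(-5832 + 209) = √(-5623) = I*√5623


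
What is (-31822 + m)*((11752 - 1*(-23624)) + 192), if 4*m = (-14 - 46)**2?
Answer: -1099833696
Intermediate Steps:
m = 900 (m = (-14 - 46)**2/4 = (1/4)*(-60)**2 = (1/4)*3600 = 900)
(-31822 + m)*((11752 - 1*(-23624)) + 192) = (-31822 + 900)*((11752 - 1*(-23624)) + 192) = -30922*((11752 + 23624) + 192) = -30922*(35376 + 192) = -30922*35568 = -1099833696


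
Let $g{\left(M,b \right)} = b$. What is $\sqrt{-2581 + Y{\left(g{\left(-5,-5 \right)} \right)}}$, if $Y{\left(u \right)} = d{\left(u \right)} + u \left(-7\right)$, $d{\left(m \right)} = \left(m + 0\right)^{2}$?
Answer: $i \sqrt{2521} \approx 50.21 i$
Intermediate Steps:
$d{\left(m \right)} = m^{2}$
$Y{\left(u \right)} = u^{2} - 7 u$ ($Y{\left(u \right)} = u^{2} + u \left(-7\right) = u^{2} - 7 u$)
$\sqrt{-2581 + Y{\left(g{\left(-5,-5 \right)} \right)}} = \sqrt{-2581 - 5 \left(-7 - 5\right)} = \sqrt{-2581 - -60} = \sqrt{-2581 + 60} = \sqrt{-2521} = i \sqrt{2521}$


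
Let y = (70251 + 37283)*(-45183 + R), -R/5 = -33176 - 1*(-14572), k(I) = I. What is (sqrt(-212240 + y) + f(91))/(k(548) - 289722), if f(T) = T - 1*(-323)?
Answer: -207/144587 - 7*sqrt(104977382)/289174 ≈ -0.24945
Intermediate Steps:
R = 93020 (R = -5*(-33176 - 1*(-14572)) = -5*(-33176 + 14572) = -5*(-18604) = 93020)
f(T) = 323 + T (f(T) = T + 323 = 323 + T)
y = 5144103958 (y = (70251 + 37283)*(-45183 + 93020) = 107534*47837 = 5144103958)
(sqrt(-212240 + y) + f(91))/(k(548) - 289722) = (sqrt(-212240 + 5144103958) + (323 + 91))/(548 - 289722) = (sqrt(5143891718) + 414)/(-289174) = (7*sqrt(104977382) + 414)*(-1/289174) = (414 + 7*sqrt(104977382))*(-1/289174) = -207/144587 - 7*sqrt(104977382)/289174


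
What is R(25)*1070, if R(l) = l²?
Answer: 668750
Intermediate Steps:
R(25)*1070 = 25²*1070 = 625*1070 = 668750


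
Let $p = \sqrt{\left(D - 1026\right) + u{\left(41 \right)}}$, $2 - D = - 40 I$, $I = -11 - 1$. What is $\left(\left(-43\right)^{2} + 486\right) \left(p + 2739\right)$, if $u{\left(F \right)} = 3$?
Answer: $6395565 + 2335 i \sqrt{1501} \approx 6.3956 \cdot 10^{6} + 90464.0 i$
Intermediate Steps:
$I = -12$ ($I = -11 - 1 = -12$)
$D = -478$ ($D = 2 - \left(-40\right) \left(-12\right) = 2 - 480 = -478$)
$p = i \sqrt{1501}$ ($p = \sqrt{\left(-478 - 1026\right) + 3} = \sqrt{-1504 + 3} = \sqrt{-1501} = i \sqrt{1501} \approx 38.743 i$)
$\left(\left(-43\right)^{2} + 486\right) \left(p + 2739\right) = \left(\left(-43\right)^{2} + 486\right) \left(i \sqrt{1501} + 2739\right) = \left(1849 + 486\right) \left(2739 + i \sqrt{1501}\right) = 2335 \left(2739 + i \sqrt{1501}\right) = 6395565 + 2335 i \sqrt{1501}$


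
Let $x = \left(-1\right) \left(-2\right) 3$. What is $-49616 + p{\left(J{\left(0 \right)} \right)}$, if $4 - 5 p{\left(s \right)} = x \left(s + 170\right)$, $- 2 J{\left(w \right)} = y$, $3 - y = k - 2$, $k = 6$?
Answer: $- \frac{249099}{5} \approx -49820.0$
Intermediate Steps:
$y = -1$ ($y = 3 - \left(6 - 2\right) = 3 - 4 = -1$)
$J{\left(w \right)} = \frac{1}{2}$ ($J{\left(w \right)} = \left(- \frac{1}{2}\right) \left(-1\right) = \frac{1}{2}$)
$x = 6$ ($x = 2 \cdot 3 = 6$)
$p{\left(s \right)} = - \frac{1016}{5} - \frac{6 s}{5}$ ($p{\left(s \right)} = \frac{4}{5} - \frac{6 \left(s + 170\right)}{5} = \frac{4}{5} - \frac{6 \left(170 + s\right)}{5} = \frac{4}{5} - \frac{1020 + 6 s}{5} = \frac{4}{5} - \left(204 + \frac{6 s}{5}\right) = - \frac{1016}{5} - \frac{6 s}{5}$)
$-49616 + p{\left(J{\left(0 \right)} \right)} = -49616 - \frac{1019}{5} = - \frac{249099}{5}$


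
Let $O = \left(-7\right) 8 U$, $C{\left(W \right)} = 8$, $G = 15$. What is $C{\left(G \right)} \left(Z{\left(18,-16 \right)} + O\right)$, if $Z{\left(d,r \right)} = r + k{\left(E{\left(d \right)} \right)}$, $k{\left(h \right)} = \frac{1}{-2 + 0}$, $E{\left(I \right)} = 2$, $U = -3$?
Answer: $1212$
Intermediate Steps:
$k{\left(h \right)} = - \frac{1}{2}$ ($k{\left(h \right)} = \frac{1}{-2} = - \frac{1}{2}$)
$Z{\left(d,r \right)} = - \frac{1}{2} + r$ ($Z{\left(d,r \right)} = r - \frac{1}{2} = - \frac{1}{2} + r$)
$O = 168$ ($O = \left(-7\right) 8 \left(-3\right) = \left(-56\right) \left(-3\right) = 168$)
$C{\left(G \right)} \left(Z{\left(18,-16 \right)} + O\right) = 8 \left(\left(- \frac{1}{2} - 16\right) + 168\right) = 8 \left(- \frac{33}{2} + 168\right) = 8 \cdot \frac{303}{2} = 1212$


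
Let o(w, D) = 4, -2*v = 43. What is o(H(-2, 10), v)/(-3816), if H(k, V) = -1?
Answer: -1/954 ≈ -0.0010482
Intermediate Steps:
v = -43/2 (v = -½*43 = -43/2 ≈ -21.500)
o(H(-2, 10), v)/(-3816) = 4/(-3816) = 4*(-1/3816) = -1/954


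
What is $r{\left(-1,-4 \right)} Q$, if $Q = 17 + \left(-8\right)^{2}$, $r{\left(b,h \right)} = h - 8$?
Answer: $-972$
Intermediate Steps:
$r{\left(b,h \right)} = -8 + h$
$Q = 81$ ($Q = 17 + 64 = 81$)
$r{\left(-1,-4 \right)} Q = \left(-8 - 4\right) 81 = \left(-12\right) 81 = -972$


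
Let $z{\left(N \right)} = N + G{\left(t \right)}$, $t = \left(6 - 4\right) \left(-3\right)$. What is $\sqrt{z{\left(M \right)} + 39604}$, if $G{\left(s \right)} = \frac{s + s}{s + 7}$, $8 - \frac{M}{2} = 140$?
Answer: $4 \sqrt{2458} \approx 198.31$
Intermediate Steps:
$M = -264$ ($M = 16 - 280 = -264$)
$t = -6$ ($t = 2 \left(-3\right) = -6$)
$G{\left(s \right)} = \frac{2 s}{7 + s}$
$z{\left(N \right)} = -12 + N$ ($z{\left(N \right)} = N + 2 \left(-6\right) \frac{1}{7 - 6} = N + 2 \left(-6\right) 1^{-1} = N + 2 \left(-6\right) 1 = N - 12 = -12 + N$)
$\sqrt{z{\left(M \right)} + 39604} = \sqrt{\left(-12 - 264\right) + 39604} = \sqrt{-276 + 39604} = \sqrt{39328} = 4 \sqrt{2458}$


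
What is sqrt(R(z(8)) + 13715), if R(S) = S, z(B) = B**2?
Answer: 3*sqrt(1531) ≈ 117.38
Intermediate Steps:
sqrt(R(z(8)) + 13715) = sqrt(8**2 + 13715) = sqrt(64 + 13715) = sqrt(13779) = 3*sqrt(1531)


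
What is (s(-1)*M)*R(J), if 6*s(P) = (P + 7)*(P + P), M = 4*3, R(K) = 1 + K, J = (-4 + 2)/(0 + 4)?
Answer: -12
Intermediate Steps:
J = -1/2 (J = -2/4 = -2*1/4 = -1/2 ≈ -0.50000)
M = 12
s(P) = P*(7 + P)/3 (s(P) = ((P + 7)*(P + P))/6 = ((7 + P)*(2*P))/6 = (2*P*(7 + P))/6 = P*(7 + P)/3)
(s(-1)*M)*R(J) = (((1/3)*(-1)*(7 - 1))*12)*(1 - 1/2) = (((1/3)*(-1)*6)*12)*(1/2) = -2*12*(1/2) = -24*1/2 = -12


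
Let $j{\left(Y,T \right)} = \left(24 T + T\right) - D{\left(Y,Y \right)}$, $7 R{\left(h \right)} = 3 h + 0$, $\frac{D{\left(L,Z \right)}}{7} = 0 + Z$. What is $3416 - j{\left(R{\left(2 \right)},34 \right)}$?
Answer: $2572$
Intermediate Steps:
$D{\left(L,Z \right)} = 7 Z$ ($D{\left(L,Z \right)} = 7 \left(0 + Z\right) = 7 Z$)
$R{\left(h \right)} = \frac{3 h}{7}$ ($R{\left(h \right)} = \frac{3 h + 0}{7} = \frac{3 h}{7}$)
$j{\left(Y,T \right)} = - 7 Y + 25 T$ ($j{\left(Y,T \right)} = \left(24 T + T\right) - 7 Y = 25 T - 7 Y = - 7 Y + 25 T$)
$3416 - j{\left(R{\left(2 \right)},34 \right)} = 3416 - \left(- 7 \cdot \frac{3}{7} \cdot 2 + 25 \cdot 34\right) = 3416 - \left(\left(-7\right) \frac{6}{7} + 850\right) = 3416 - \left(-6 + 850\right) = 3416 - 844 = 2572$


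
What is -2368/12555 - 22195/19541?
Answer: -324931313/245337255 ≈ -1.3244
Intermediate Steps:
-2368/12555 - 22195/19541 = -324931313/245337255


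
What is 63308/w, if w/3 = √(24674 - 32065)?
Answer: -3332*I*√7391/1167 ≈ -245.46*I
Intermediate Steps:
w = 3*I*√7391 (w = 3*√(24674 - 32065) = 3*√(-7391) = 3*(I*√7391) = 3*I*√7391 ≈ 257.91*I)
63308/w = 63308/((3*I*√7391)) = 63308*(-I*√7391/22173) = -3332*I*√7391/1167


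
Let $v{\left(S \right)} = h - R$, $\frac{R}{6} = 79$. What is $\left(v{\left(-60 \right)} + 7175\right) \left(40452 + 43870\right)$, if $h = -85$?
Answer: $557874352$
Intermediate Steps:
$R = 474$ ($R = 6 \cdot 79 = 474$)
$v{\left(S \right)} = -559$ ($v{\left(S \right)} = -85 - 474 = -559$)
$\left(v{\left(-60 \right)} + 7175\right) \left(40452 + 43870\right) = \left(-559 + 7175\right) \left(40452 + 43870\right) = 6616 \cdot 84322 = 557874352$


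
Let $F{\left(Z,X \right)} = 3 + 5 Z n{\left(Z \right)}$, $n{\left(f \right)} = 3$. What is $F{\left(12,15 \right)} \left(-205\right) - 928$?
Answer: $-38443$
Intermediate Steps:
$F{\left(Z,X \right)} = 3 + 15 Z$ ($F{\left(Z,X \right)} = 3 + 5 Z 3 = 3 + 15 Z$)
$F{\left(12,15 \right)} \left(-205\right) - 928 = \left(3 + 15 \cdot 12\right) \left(-205\right) - 928 = \left(3 + 180\right) \left(-205\right) - 928 = 183 \left(-205\right) - 928 = -37515 - 928 = -38443$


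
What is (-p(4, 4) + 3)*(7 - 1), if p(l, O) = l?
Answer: -6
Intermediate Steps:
(-p(4, 4) + 3)*(7 - 1) = (-1*4 + 3)*(7 - 1) = (-4 + 3)*6 = -1*6 = -6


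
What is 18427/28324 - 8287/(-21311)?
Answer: 627418785/603612764 ≈ 1.0394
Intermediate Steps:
18427/28324 - 8287/(-21311) = 18427*(1/28324) - 8287*(-1/21311) = 18427/28324 + 8287/21311 = 627418785/603612764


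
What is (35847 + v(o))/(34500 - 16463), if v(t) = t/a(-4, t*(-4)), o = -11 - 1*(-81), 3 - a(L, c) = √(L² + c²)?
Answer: 401522217/202032437 - 520*√29/202032437 ≈ 1.9874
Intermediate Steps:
a(L, c) = 3 - √(L² + c²)
o = 70 (o = -11 + 81 = 70)
v(t) = t/(3 - √(16 + 16*t²)) (v(t) = t/(3 - √((-4)² + (t*(-4))²)) = t/(3 - √(16 + (-4*t)²)) = t/(3 - √(16 + 16*t²)))
(35847 + v(o))/(34500 - 16463) = (35847 - 1*70/(-3 + 4*√(1 + 70²)))/(34500 - 16463) = (35847 - 1*70/(-3 + 4*√(1 + 4900)))/18037 = (35847 - 1*70/(-3 + 4*√4901))*(1/18037) = (35847 - 1*70/(-3 + 4*(13*√29)))*(1/18037) = (35847 - 1*70/(-3 + 52*√29))*(1/18037) = (35847 - 70/(-3 + 52*√29))*(1/18037) = 35847/18037 - 70/(18037*(-3 + 52*√29))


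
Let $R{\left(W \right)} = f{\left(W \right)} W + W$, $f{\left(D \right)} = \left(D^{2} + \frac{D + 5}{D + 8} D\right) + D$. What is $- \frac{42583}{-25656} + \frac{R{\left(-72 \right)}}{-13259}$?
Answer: $\frac{9870270101}{340172904} \approx 29.015$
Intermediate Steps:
$f{\left(D \right)} = D + D^{2} + \frac{D \left(5 + D\right)}{8 + D}$ ($f{\left(D \right)} = \left(D^{2} + \frac{5 + D}{8 + D} D\right) + D = \left(D^{2} + \frac{D \left(5 + D\right)}{8 + D}\right) + D = D + D^{2} + \frac{D \left(5 + D\right)}{8 + D}$)
$R{\left(W \right)} = W + \frac{W^{2} \left(13 + W^{2} + 10 W\right)}{8 + W}$ ($R{\left(W \right)} = \frac{W \left(13 + W^{2} + 10 W\right)}{8 + W} W + W = \frac{W^{2} \left(13 + W^{2} + 10 W\right)}{8 + W} + W = W + \frac{W^{2} \left(13 + W^{2} + 10 W\right)}{8 + W}$)
$- \frac{42583}{-25656} + \frac{R{\left(-72 \right)}}{-13259} = - \frac{42583}{-25656} + \frac{\left(-72\right) \frac{1}{8 - 72} \left(8 - 72 - 72 \left(13 + \left(-72\right)^{2} + 10 \left(-72\right)\right)\right)}{-13259} = \left(-42583\right) \left(- \frac{1}{25656}\right) + - \frac{72 \left(8 - 72 - 72 \left(13 + 5184 - 720\right)\right)}{-64} \left(- \frac{1}{13259}\right) = \frac{42583}{25656} + \left(-72\right) \left(- \frac{1}{64}\right) \left(8 - 72 - 322344\right) \left(- \frac{1}{13259}\right) = \frac{42583}{25656} + \left(-72\right) \left(- \frac{1}{64}\right) \left(-322408\right) \left(- \frac{1}{13259}\right) = \frac{42583}{25656} - - \frac{362709}{13259} = \frac{42583}{25656} + \frac{362709}{13259} = \frac{9870270101}{340172904}$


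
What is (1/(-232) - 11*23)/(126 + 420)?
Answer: -58697/126672 ≈ -0.46338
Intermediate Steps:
(1/(-232) - 11*23)/(126 + 420) = (-1/232 - 253)/546 = (1/546)*(-58697/232) = -58697/126672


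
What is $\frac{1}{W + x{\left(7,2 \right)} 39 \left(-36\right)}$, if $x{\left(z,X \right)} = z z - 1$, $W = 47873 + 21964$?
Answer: $\frac{1}{2445} \approx 0.000409$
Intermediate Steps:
$W = 69837$
$x{\left(z,X \right)} = -1 + z^{2}$ ($x{\left(z,X \right)} = z^{2} - 1 = -1 + z^{2}$)
$\frac{1}{W + x{\left(7,2 \right)} 39 \left(-36\right)} = \frac{1}{69837 + \left(-1 + 7^{2}\right) 39 \left(-36\right)} = \frac{1}{69837 + \left(-1 + 49\right) 39 \left(-36\right)} = \frac{1}{69837 + 48 \cdot 39 \left(-36\right)} = \frac{1}{69837 + 1872 \left(-36\right)} = \frac{1}{69837 - 67392} = \frac{1}{2445}$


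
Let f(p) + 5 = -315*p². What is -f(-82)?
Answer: 2118065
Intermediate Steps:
f(p) = -5 - 315*p²
-f(-82) = -(-5 - 315*(-82)²) = -(-5 - 315*6724) = -(-5 - 2118060) = -1*(-2118065) = 2118065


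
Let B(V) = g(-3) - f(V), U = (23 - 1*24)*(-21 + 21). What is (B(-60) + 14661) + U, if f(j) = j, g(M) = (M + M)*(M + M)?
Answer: 14757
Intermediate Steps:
U = 0 (U = (23 - 24)*0 = -1*0 = 0)
g(M) = 4*M² (g(M) = (2*M)*(2*M) = 4*M²)
B(V) = 36 - V (B(V) = 4*(-3)² - V = 4*9 - V = 36 - V)
(B(-60) + 14661) + U = ((36 - 1*(-60)) + 14661) + 0 = ((36 + 60) + 14661) + 0 = (96 + 14661) + 0 = 14757 + 0 = 14757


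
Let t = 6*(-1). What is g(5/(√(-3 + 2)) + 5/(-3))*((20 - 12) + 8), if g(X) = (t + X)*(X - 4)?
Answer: 2656/9 + 3200*I/3 ≈ 295.11 + 1066.7*I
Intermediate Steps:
t = -6
g(X) = (-6 + X)*(-4 + X) (g(X) = (-6 + X)*(X - 4) = (-6 + X)*(-4 + X))
g(5/(√(-3 + 2)) + 5/(-3))*((20 - 12) + 8) = (24 + (5/(√(-3 + 2)) + 5/(-3))² - 10*(5/(√(-3 + 2)) + 5/(-3)))*((20 - 12) + 8) = (24 + (5/(√(-1)) + 5*(-⅓))² - 10*(5/(√(-1)) + 5*(-⅓)))*(8 + 8) = (24 + (5/I - 5/3)² - 10*(5/I - 5/3))*16 = (24 + (5*(-I) - 5/3)² - 10*(5*(-I) - 5/3))*16 = (24 + (-5*I - 5/3)² - 10*(-5*I - 5/3))*16 = (24 + (-5/3 - 5*I)² - 10*(-5/3 - 5*I))*16 = (24 + (-5/3 - 5*I)² + (50/3 + 50*I))*16 = (122/3 + (-5/3 - 5*I)² + 50*I)*16 = 1952/3 + 16*(-5/3 - 5*I)² + 800*I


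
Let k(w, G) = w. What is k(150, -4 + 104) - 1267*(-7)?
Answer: 9019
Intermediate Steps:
k(150, -4 + 104) - 1267*(-7) = 150 - 1267*(-7) = 150 + 8869 = 9019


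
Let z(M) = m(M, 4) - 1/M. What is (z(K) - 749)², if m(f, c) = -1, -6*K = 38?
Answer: 202977009/361 ≈ 5.6226e+5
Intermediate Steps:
K = -19/3 (K = -⅙*38 = -19/3 ≈ -6.3333)
z(M) = -1 - 1/M
(z(K) - 749)² = ((-1 - 1*(-19/3))/(-19/3) - 749)² = (-3*(-1 + 19/3)/19 - 749)² = (-3/19*16/3 - 749)² = (-16/19 - 749)² = (-14247/19)² = 202977009/361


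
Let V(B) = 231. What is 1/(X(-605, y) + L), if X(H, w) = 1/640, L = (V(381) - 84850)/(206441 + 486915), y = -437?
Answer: -110936960/13365701 ≈ -8.3001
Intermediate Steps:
L = -84619/693356 (L = (231 - 84850)/(206441 + 486915) = -84619/693356 ≈ -0.12204)
X(H, w) = 1/640
1/(X(-605, y) + L) = 1/(1/640 - 84619/693356) = 1/(-13365701/110936960) = -110936960/13365701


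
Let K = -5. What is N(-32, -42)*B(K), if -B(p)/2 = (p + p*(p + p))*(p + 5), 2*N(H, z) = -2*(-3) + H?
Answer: 0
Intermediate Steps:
N(H, z) = 3 + H/2 (N(H, z) = (-2*(-3) + H)/2 = (6 + H)/2 = 3 + H/2)
B(p) = -2*(5 + p)*(p + 2*p²) (B(p) = -2*(p + p*(p + p))*(p + 5) = -2*(p + p*(2*p))*(5 + p) = -2*(p + 2*p²)*(5 + p) = -2*(5 + p)*(p + 2*p²))
N(-32, -42)*B(K) = (3 + (½)*(-32))*(-2*(-5)*(5 + 2*(-5)² + 11*(-5))) = (3 - 16)*(-2*(-5)*(5 + 2*25 - 55)) = -(-26)*(-5)*(5 + 50 - 55) = -(-26)*(-5)*0 = -13*0 = 0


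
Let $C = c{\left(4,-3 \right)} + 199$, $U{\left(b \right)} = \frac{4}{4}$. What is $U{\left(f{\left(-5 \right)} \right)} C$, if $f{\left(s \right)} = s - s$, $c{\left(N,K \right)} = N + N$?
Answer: $207$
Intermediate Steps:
$c{\left(N,K \right)} = 2 N$
$f{\left(s \right)} = 0$
$U{\left(b \right)} = 1$ ($U{\left(b \right)} = 4 \cdot \frac{1}{4} = 1$)
$C = 207$ ($C = 2 \cdot 4 + 199 = 8 + 199 = 207$)
$U{\left(f{\left(-5 \right)} \right)} C = 1 \cdot 207 = 207$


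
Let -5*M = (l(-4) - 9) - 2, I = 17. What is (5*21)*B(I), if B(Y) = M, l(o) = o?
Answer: 315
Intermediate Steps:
M = 3 (M = -((-4 - 9) - 2)/5 = -(-13 - 2)/5 = -1/5*(-15) = 3)
B(Y) = 3
(5*21)*B(I) = (5*21)*3 = 105*3 = 315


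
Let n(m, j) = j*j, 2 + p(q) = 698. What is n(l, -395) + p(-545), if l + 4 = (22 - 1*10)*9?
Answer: 156721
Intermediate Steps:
l = 104 (l = -4 + (22 - 1*10)*9 = -4 + (22 - 10)*9 = -4 + 12*9 = -4 + 108 = 104)
p(q) = 696 (p(q) = -2 + 698 = 696)
n(m, j) = j**2
n(l, -395) + p(-545) = (-395)**2 + 696 = 156025 + 696 = 156721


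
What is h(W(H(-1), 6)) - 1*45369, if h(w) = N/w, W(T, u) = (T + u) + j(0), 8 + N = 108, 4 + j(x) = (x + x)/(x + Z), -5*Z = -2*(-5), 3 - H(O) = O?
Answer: -136057/3 ≈ -45352.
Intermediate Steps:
H(O) = 3 - O
Z = -2 (Z = -(-2)*(-5)/5 = -⅕*10 = -2)
j(x) = -4 + 2*x/(-2 + x) (j(x) = -4 + (x + x)/(x - 2) = -4 + (2*x)/(-2 + x) = -4 + 2*x/(-2 + x))
N = 100 (N = -8 + 108 = 100)
W(T, u) = -4 + T + u (W(T, u) = (T + u) + 2*(4 - 1*0)/(-2 + 0) = (T + u) + 2*(4 + 0)/(-2) = (T + u) + 2*(-½)*4 = (T + u) - 4 = -4 + T + u)
h(w) = 100/w
h(W(H(-1), 6)) - 1*45369 = 100/(-4 + (3 - 1*(-1)) + 6) - 1*45369 = 100/(-4 + (3 + 1) + 6) - 45369 = 100/(-4 + 4 + 6) - 45369 = 100/6 - 45369 = 100*(⅙) - 45369 = 50/3 - 45369 = -136057/3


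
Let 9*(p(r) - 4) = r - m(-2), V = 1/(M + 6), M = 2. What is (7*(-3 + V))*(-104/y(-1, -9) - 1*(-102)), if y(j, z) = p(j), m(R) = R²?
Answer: -179193/124 ≈ -1445.1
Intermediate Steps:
V = ⅛ (V = 1/(2 + 6) = 1/8 = ⅛ ≈ 0.12500)
p(r) = 32/9 + r/9 (p(r) = 4 + (r - 1*(-2)²)/9 = 4 + (r - 1*4)/9 = 4 + (r - 4)/9 = 4 + (-4 + r)/9 = 4 + (-4/9 + r/9) = 32/9 + r/9)
y(j, z) = 32/9 + j/9
(7*(-3 + V))*(-104/y(-1, -9) - 1*(-102)) = (7*(-3 + ⅛))*(-104/(32/9 + (⅑)*(-1)) - 1*(-102)) = (7*(-23/8))*(-104/(32/9 - ⅑) + 102) = -161*(-104/31/9 + 102)/8 = -161*(-104*9/31 + 102)/8 = -161*(-936/31 + 102)/8 = -161/8*2226/31 = -179193/124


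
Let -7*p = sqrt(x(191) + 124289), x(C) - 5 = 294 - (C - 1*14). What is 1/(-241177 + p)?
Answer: -241177/58166342790 + sqrt(2539)/58166342790 ≈ -4.1455e-6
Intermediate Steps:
x(C) = 313 - C (x(C) = 5 + (294 - (C - 1*14)) = 5 + (294 - (C - 14)) = 5 + (294 - (-14 + C)) = 5 + (294 + (14 - C)) = 5 + (308 - C) = 313 - C)
p = -sqrt(2539) (p = -sqrt((313 - 1*191) + 124289)/7 = -sqrt((313 - 191) + 124289)/7 = -sqrt(122 + 124289)/7 = -sqrt(2539) ≈ -50.388)
1/(-241177 + p) = 1/(-241177 - sqrt(2539))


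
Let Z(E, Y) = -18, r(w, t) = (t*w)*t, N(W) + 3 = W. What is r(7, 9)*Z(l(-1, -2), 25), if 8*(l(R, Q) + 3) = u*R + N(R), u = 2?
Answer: -10206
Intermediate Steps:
N(W) = -3 + W
r(w, t) = w*t²
l(R, Q) = -27/8 + 3*R/8 (l(R, Q) = -3 + (2*R + (-3 + R))/8 = -3 + (-3 + 3*R)/8 = -3 + (-3/8 + 3*R/8) = -27/8 + 3*R/8)
r(7, 9)*Z(l(-1, -2), 25) = (7*9²)*(-18) = (7*81)*(-18) = 567*(-18) = -10206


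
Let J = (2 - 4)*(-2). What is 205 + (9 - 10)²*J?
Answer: 209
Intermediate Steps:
J = 4 (J = -2*(-2) = 4)
205 + (9 - 10)²*J = 205 + (9 - 10)²*4 = 205 + (-1)²*4 = 205 + 1*4 = 205 + 4 = 209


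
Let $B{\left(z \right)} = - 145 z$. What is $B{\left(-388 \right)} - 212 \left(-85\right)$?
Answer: $74280$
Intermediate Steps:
$B{\left(-388 \right)} - 212 \left(-85\right) = \left(-145\right) \left(-388\right) - 212 \left(-85\right) = 56260 - -18020 = 56260 + 18020 = 74280$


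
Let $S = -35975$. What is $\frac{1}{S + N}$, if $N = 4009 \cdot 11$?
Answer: $\frac{1}{8124} \approx 0.00012309$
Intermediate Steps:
$N = 44099$
$\frac{1}{S + N} = \frac{1}{-35975 + 44099} = \frac{1}{8124}$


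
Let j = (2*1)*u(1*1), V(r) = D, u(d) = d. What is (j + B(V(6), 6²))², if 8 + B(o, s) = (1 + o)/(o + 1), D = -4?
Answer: 25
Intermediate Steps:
V(r) = -4
j = 2 (j = (2*1)*(1*1) = 2*1 = 2)
B(o, s) = -7 (B(o, s) = -8 + (1 + o)/(o + 1) = -8 + (1 + o)/(1 + o) = -8 + 1 = -7)
(j + B(V(6), 6²))² = (2 - 7)² = (-5)² = 25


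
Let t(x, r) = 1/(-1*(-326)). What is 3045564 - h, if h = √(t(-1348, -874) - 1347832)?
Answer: 3045564 - I*√143242193306/326 ≈ 3.0456e+6 - 1161.0*I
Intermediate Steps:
t(x, r) = 1/326
h = I*√143242193306/326 (h = √(1/326 - 1347832) = √(-439393231/326) = I*√143242193306/326 ≈ 1161.0*I)
3045564 - h = 3045564 - I*√143242193306/326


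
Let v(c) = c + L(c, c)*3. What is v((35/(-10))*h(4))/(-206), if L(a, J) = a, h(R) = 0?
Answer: 0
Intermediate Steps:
v(c) = 4*c (v(c) = c + c*3 = c + 3*c = 4*c)
v((35/(-10))*h(4))/(-206) = (4*((35/(-10))*0))/(-206) = (4*((35*(-⅒))*0))*(-1/206) = (4*(-7/2*0))*(-1/206) = (4*0)*(-1/206) = 0*(-1/206) = 0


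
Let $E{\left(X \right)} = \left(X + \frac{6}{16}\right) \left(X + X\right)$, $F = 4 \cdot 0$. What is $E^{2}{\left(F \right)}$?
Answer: $0$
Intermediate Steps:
$F = 0$
$E{\left(X \right)} = 2 X \left(\frac{3}{8} + X\right)$ ($E{\left(X \right)} = \left(X + 6 \cdot \frac{1}{16}\right) 2 X = \left(X + \frac{3}{8}\right) 2 X = \left(\frac{3}{8} + X\right) 2 X = 2 X \left(\frac{3}{8} + X\right)$)
$E^{2}{\left(F \right)} = \left(\frac{1}{4} \cdot 0 \left(3 + 8 \cdot 0\right)\right)^{2} = \left(\frac{1}{4} \cdot 0 \left(3 + 0\right)\right)^{2} = \left(\frac{1}{4} \cdot 0 \cdot 3\right)^{2} = 0^{2} = 0$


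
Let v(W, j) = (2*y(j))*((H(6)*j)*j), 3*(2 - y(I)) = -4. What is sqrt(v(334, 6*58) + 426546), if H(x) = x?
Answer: 3*sqrt(585634) ≈ 2295.8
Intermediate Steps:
y(I) = 10/3 (y(I) = 2 - 1/3*(-4) = 2 + 4/3 = 10/3)
v(W, j) = 40*j**2 (v(W, j) = (2*(10/3))*((6*j)*j) = 20*(6*j**2)/3 = 40*j**2)
sqrt(v(334, 6*58) + 426546) = sqrt(40*(6*58)**2 + 426546) = sqrt(40*348**2 + 426546) = sqrt(40*121104 + 426546) = sqrt(4844160 + 426546) = sqrt(5270706) = 3*sqrt(585634)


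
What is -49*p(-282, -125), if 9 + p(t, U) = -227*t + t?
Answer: -3122427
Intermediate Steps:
p(t, U) = -9 - 226*t (p(t, U) = -9 + (-227*t + t) = -9 - 226*t)
-49*p(-282, -125) = -49*(-9 - 226*(-282)) = -49*(-9 + 63732) = -49*63723 = -3122427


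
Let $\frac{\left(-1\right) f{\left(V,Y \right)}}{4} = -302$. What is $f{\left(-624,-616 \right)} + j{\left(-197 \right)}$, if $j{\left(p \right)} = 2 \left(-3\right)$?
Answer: $1202$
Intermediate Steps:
$f{\left(V,Y \right)} = 1208$ ($f{\left(V,Y \right)} = \left(-4\right) \left(-302\right) = 1208$)
$j{\left(p \right)} = -6$
$f{\left(-624,-616 \right)} + j{\left(-197 \right)} = 1208 - 6 = 1202$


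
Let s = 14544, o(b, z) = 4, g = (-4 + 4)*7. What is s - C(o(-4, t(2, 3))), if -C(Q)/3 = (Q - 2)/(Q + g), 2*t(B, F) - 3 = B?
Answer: 29091/2 ≈ 14546.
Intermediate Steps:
g = 0 (g = 0*7 = 0)
t(B, F) = 3/2 + B/2
C(Q) = -3*(-2 + Q)/Q (C(Q) = -3*(Q - 2)/(Q + 0) = -3*(-2 + Q)/Q)
s - C(o(-4, t(2, 3))) = 14544 - (-3 + 6/4) = 14544 - (-3 + 6*(¼)) = 14544 - (-3 + 3/2) = 14544 - 1*(-3/2) = 14544 + 3/2 = 29091/2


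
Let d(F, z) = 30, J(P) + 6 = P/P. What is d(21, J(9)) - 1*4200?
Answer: -4170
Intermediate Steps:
J(P) = -5 (J(P) = -6 + P/P = -6 + 1 = -5)
d(21, J(9)) - 1*4200 = 30 - 1*4200 = 30 - 4200 = -4170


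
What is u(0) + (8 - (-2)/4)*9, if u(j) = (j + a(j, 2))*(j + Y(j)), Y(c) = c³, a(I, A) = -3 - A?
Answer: 153/2 ≈ 76.500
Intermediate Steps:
u(j) = (-5 + j)*(j + j³) (u(j) = (j + (-3 - 1*2))*(j + j³) = (j + (-3 - 2))*(j + j³) = (j - 5)*(j + j³) = (-5 + j)*(j + j³))
u(0) + (8 - (-2)/4)*9 = 0*(-5 + 0 + 0³ - 5*0²) + (8 - (-2)/4)*9 = 0*(-5 + 0 + 0 - 5*0) + (8 - (-2)/4)*9 = 0*(-5 + 0 + 0 + 0) + (8 - 1*(-½))*9 = 0*(-5) + (8 + ½)*9 = 0 + (17/2)*9 = 0 + 153/2 = 153/2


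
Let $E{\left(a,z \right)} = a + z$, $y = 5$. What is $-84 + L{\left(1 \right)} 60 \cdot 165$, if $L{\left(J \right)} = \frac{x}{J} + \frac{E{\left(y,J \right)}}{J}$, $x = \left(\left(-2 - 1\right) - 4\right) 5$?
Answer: $-287184$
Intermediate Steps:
$x = -35$ ($x = \left(-3 - 4\right) 5 = \left(-7\right) 5 = -35$)
$L{\left(J \right)} = - \frac{35}{J} + \frac{5 + J}{J}$
$-84 + L{\left(1 \right)} 60 \cdot 165 = -84 + \frac{-30 + 1}{1} \cdot 60 \cdot 165 = -84 + 1 \left(-29\right) 60 \cdot 165 = -84 + \left(-29\right) 60 \cdot 165 = -84 - 287100 = -287184$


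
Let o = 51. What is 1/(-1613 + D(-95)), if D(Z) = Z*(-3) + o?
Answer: -1/1277 ≈ -0.00078308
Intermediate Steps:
D(Z) = 51 - 3*Z (D(Z) = Z*(-3) + 51 = -3*Z + 51 = 51 - 3*Z)
1/(-1613 + D(-95)) = 1/(-1613 + (51 - 3*(-95))) = 1/(-1613 + (51 + 285)) = 1/(-1613 + 336) = 1/(-1277) = -1/1277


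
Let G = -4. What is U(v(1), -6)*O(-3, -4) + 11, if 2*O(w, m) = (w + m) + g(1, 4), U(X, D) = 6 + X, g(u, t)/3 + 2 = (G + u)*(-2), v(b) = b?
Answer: 57/2 ≈ 28.500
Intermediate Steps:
g(u, t) = 18 - 6*u (g(u, t) = -6 + 3*((-4 + u)*(-2)) = -6 + 3*(8 - 2*u) = -6 + (24 - 6*u) = 18 - 6*u)
O(w, m) = 6 + m/2 + w/2 (O(w, m) = ((w + m) + (18 - 6*1))/2 = ((m + w) + (18 - 6))/2 = ((m + w) + 12)/2 = (12 + m + w)/2 = 6 + m/2 + w/2)
U(v(1), -6)*O(-3, -4) + 11 = (6 + 1)*(6 + (½)*(-4) + (½)*(-3)) + 11 = 7*(6 - 2 - 3/2) + 11 = 7*(5/2) + 11 = 35/2 + 11 = 57/2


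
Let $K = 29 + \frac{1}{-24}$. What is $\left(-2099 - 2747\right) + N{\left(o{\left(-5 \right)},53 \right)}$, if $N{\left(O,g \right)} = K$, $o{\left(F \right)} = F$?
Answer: $- \frac{115609}{24} \approx -4817.0$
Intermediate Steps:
$K = \frac{695}{24}$ ($K = 29 - \frac{1}{24} = \frac{695}{24} \approx 28.958$)
$N{\left(O,g \right)} = \frac{695}{24}$
$\left(-2099 - 2747\right) + N{\left(o{\left(-5 \right)},53 \right)} = \left(-2099 - 2747\right) + \frac{695}{24} = -4846 + \frac{695}{24} = - \frac{115609}{24}$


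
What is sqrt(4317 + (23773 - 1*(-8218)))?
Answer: 2*sqrt(9077) ≈ 190.55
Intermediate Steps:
sqrt(4317 + (23773 - 1*(-8218))) = sqrt(4317 + (23773 + 8218)) = sqrt(4317 + 31991) = sqrt(36308) = 2*sqrt(9077)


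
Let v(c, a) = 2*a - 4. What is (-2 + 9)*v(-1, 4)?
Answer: 28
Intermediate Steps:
v(c, a) = -4 + 2*a
(-2 + 9)*v(-1, 4) = (-2 + 9)*(-4 + 2*4) = 7*(-4 + 8) = 7*4 = 28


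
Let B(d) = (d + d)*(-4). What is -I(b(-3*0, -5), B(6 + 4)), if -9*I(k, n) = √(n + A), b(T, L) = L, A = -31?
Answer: I*√111/9 ≈ 1.1706*I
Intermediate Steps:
B(d) = -8*d (B(d) = (2*d)*(-4) = -8*d)
I(k, n) = -√(-31 + n)/9 (I(k, n) = -√(n - 31)/9 = -√(-31 + n)/9)
-I(b(-3*0, -5), B(6 + 4)) = -(-1)*√(-31 - 8*(6 + 4))/9 = -(-1)*√(-31 - 8*10)/9 = -(-1)*√(-31 - 80)/9 = -(-1)*√(-111)/9 = -(-1)*I*√111/9 = I*√111/9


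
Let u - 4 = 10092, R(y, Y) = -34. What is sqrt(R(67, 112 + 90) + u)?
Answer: 3*sqrt(1118) ≈ 100.31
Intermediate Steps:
u = 10096 (u = 4 + 10092 = 10096)
sqrt(R(67, 112 + 90) + u) = sqrt(-34 + 10096) = sqrt(10062) = 3*sqrt(1118)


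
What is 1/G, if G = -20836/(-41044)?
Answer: 10261/5209 ≈ 1.9699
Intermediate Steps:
G = 5209/10261 (G = -20836*(-1/41044) = 5209/10261 ≈ 0.50765)
1/G = 1/(5209/10261) = 10261/5209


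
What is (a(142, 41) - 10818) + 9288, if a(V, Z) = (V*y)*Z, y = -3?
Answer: -18996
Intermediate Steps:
a(V, Z) = -3*V*Z (a(V, Z) = (V*(-3))*Z = (-3*V)*Z = -3*V*Z)
(a(142, 41) - 10818) + 9288 = (-3*142*41 - 10818) + 9288 = (-17466 - 10818) + 9288 = -28284 + 9288 = -18996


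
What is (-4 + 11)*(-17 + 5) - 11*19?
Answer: -293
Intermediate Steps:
(-4 + 11)*(-17 + 5) - 11*19 = 7*(-12) - 209 = -84 - 209 = -293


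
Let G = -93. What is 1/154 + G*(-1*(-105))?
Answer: -1503809/154 ≈ -9765.0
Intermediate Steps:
1/154 + G*(-1*(-105)) = 1/154 - (-93)*(-105) = 1/154 - 93*105 = 1/154 - 9765 = -1503809/154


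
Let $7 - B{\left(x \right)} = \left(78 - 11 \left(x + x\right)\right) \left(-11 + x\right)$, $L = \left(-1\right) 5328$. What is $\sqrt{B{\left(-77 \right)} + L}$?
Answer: $3 \sqrt{16735} \approx 388.09$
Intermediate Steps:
$L = -5328$
$B{\left(x \right)} = 7 - \left(-11 + x\right) \left(78 - 22 x\right)$ ($B{\left(x \right)} = 7 - \left(78 - 11 \left(x + x\right)\right) \left(-11 + x\right) = 7 - \left(78 - 11 \cdot 2 x\right) \left(-11 + x\right) = 7 - \left(78 - 22 x\right) \left(-11 + x\right) = 7 - \left(-11 + x\right) \left(78 - 22 x\right)$)
$\sqrt{B{\left(-77 \right)} + L} = \sqrt{\left(865 - -24640 + 22 \left(-77\right)^{2}\right) - 5328} = \sqrt{\left(865 + 24640 + 22 \cdot 5929\right) - 5328} = \sqrt{\left(865 + 24640 + 130438\right) - 5328} = \sqrt{155943 - 5328} = \sqrt{150615} = 3 \sqrt{16735}$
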